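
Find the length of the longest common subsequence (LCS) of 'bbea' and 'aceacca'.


DP table for LCS of 'bbea' and 'aceacca':
       a  c  e  a  c  c  a
    0  0  0  0  0  0  0  0
  b 0  0  0  0  0  0  0  0
  b 0  0  0  0  0  0  0  0
  e 0  0  0  1  1  1  1  1
  a 0  1  1  1  2  2  2  2
LCS: 'ea'
LCS length = 2

2


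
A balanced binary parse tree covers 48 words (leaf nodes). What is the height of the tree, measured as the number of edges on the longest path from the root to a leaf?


In a balanced binary tree with n leaves the deepest leaf is ceil(log2(n)) edges below the root.
log2(48) = 5.5850
ceil(5.5850) = 6
height (edges) = 6

6


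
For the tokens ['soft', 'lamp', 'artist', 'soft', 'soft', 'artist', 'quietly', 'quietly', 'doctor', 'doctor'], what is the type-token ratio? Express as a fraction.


Tokens: 10
Unique types: ('artist', 'doctor', 'lamp', 'quietly', 'soft') = 5
TTR = 5/10
Simplify: divide both by 5 -> 1/2
TTR = 1/2

1/2


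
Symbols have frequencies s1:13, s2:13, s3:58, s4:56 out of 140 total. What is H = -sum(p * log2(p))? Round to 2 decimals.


Computing entropy H = -sum(p_i * log2(p_i)):
  s1: p = 13/140 = 0.0929, -p*log2(p) = 0.3184
  s2: p = 13/140 = 0.0929, -p*log2(p) = 0.3184
  s3: p = 58/140 = 0.4143, -p*log2(p) = 0.5267
  s4: p = 56/140 = 0.4000, -p*log2(p) = 0.5288
H = sum of terms = 1.6923
Rounded to 2 decimals: 1.69

1.69


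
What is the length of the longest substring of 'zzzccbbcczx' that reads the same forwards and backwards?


Scanning 'zzzccbbcczx' for palindromic substrings.
Substring at positions 2-9: 'zccbbccz'.
Check: reverse('zccbbccz') = 'zccbbccz' -> palindrome confirmed.
Neighbouring characters ('z' / 'x') break symmetry, so it cannot extend further.
No longer palindromic substring exists; longest length = 8

8


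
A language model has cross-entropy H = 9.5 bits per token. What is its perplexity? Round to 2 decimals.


Perplexity formula: PP = 2^H
H = 9.5
PP = 2^9.5
Decompose: 2^9.5 = 2^9 * 2^0.5 = 2^9 * sqrt(2)
2^9 = 512, sqrt(2) ~ 1.4142136
PP ~ 512 * 1.4142136 = 724.0773632
Rounded to 2 decimals: 724.08

724.08


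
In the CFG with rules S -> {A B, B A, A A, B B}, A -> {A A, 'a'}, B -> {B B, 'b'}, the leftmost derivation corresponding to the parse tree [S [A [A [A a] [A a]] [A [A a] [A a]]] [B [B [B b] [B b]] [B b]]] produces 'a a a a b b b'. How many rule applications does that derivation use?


Every bracketed nonterminal node [X ...] in the tree is produced by exactly one rule application.
Reading the tree off as a leftmost derivation:
  Step 1: S  =>  A B   (applied S -> A B)
  Step 2: A B  =>  A A B   (applied A -> A A)
  Step 3: A A B  =>  A A A B   (applied A -> A A)
  Step 4: A A A B  =>  a A A B   (applied A -> a)
  Step 5: a A A B  =>  a a A B   (applied A -> a)
  Step 6: a a A B  =>  a a A A B   (applied A -> A A)
  Step 7: a a A A B  =>  a a a A B   (applied A -> a)
  Step 8: a a a A B  =>  a a a a B   (applied A -> a)
  Step 9: a a a a B  =>  a a a a B B   (applied B -> B B)
  Step 10: a a a a B B  =>  a a a a B B B   (applied B -> B B)
  Step 11: a a a a B B B  =>  a a a a b B B   (applied B -> b)
  Step 12: a a a a b B B  =>  a a a a b b B   (applied B -> b)
  Step 13: a a a a b b B  =>  a a a a b b b   (applied B -> b)
Final yield: a a a a b b b
Total rewrite steps: 13

13


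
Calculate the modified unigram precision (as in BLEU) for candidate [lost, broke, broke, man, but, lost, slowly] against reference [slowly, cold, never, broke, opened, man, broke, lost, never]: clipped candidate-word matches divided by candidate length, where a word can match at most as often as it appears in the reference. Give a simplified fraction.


Reference word counts: {'broke': 2, 'cold': 1, 'lost': 1, 'man': 1, 'never': 2, 'opened': 1, 'slowly': 1}
Checking each candidate word (with clipping):
  'lost' -> in reference (ref count 1, used 1/1) -> match (matches: 1)
  'broke' -> in reference (ref count 2, used 1/2) -> match (matches: 2)
  'broke' -> in reference (ref count 2, used 2/2) -> match (matches: 3)
  'man' -> in reference (ref count 1, used 1/1) -> match (matches: 4)
  'but' -> not in reference -> no match (matches: 4)
  'lost' -> ref count 1 already used up (1/1) -> clipped, no match (matches: 4)
  'slowly' -> in reference (ref count 1, used 1/1) -> match (matches: 5)
Clipped matches: 5, Candidate length: 7
Precision = 5/7

5/7


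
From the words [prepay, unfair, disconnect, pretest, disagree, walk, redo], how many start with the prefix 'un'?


Checking each word for prefix 'un':
  'prepay' -> no (count: 0)
  'unfair' -> YES, starts with 'un' (count: 1)
  'disconnect' -> no (count: 1)
  'pretest' -> no (count: 1)
  'disagree' -> no (count: 1)
  'walk' -> no (count: 1)
  'redo' -> no (count: 1)
Total with prefix 'un': 1

1


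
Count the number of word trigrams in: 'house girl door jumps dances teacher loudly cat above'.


Word trigrams from [9] words:
  Trigram 1: (house girl door)
  Trigram 2: (girl door jumps)
  Trigram 3: (door jumps dances)
  Trigram 4: (jumps dances teacher)
  Trigram 5: (dances teacher loudly)
  Trigram 6: (teacher loudly cat)
  Trigram 7: (loudly cat above)
Total word trigrams: 9 - 2 = 7

7


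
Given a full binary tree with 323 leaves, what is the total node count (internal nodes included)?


Leaf nodes (terminals): 323
Internal nodes = n - 1 = 323 - 1 = 322
Total = leaves + internal = 323 + 322 = 645

645


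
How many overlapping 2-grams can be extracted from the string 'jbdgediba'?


String 'jbdgediba' has length L = 9.
Number of overlapping n-grams = L - n + 1
Substituting: 9 - 2 + 1 = 8

8


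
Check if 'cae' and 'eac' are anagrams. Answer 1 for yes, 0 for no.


Sort characters of 'cae': 'ace'
Sort characters of 'eac': 'ace'
Sorted forms match -> they ARE anagrams
Result: 1

1


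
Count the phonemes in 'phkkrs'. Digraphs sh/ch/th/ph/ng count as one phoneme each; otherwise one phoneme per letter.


Parsing 'phkkrs' greedily, digraphs first:
  'ph' -> digraph (1 consonant phoneme) (phonemes so far: 1)
  'k' -> consonant phoneme (phonemes so far: 2)
  'k' -> consonant phoneme (phonemes so far: 3)
  'r' -> consonant phoneme (phonemes so far: 4)
  's' -> consonant phoneme (phonemes so far: 5)
Total phonemes: 5

5


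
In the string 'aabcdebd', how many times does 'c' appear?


Scanning 'aabcdebd' for 'c':
  Position 3: 'c' -> MATCH (count: 1)
Total occurrences of 'c': 1

1


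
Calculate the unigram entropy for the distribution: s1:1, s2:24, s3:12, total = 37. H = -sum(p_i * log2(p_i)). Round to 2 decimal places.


Computing entropy H = -sum(p_i * log2(p_i)):
  s1: p = 1/37 = 0.0270, -p*log2(p) = 0.1408
  s2: p = 24/37 = 0.6486, -p*log2(p) = 0.4051
  s3: p = 12/37 = 0.3243, -p*log2(p) = 0.5269
H = sum of terms = 1.0728
Rounded to 2 decimals: 1.07

1.07


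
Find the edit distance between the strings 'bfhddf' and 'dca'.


Building DP table for s1='bfhddf' (len 6) and s2='dca' (len 3):
       d  c  a
    0  1  2  3
  b 1  1  2  3
  f 2  2  2  3
  h 3  3  3  3
  d 4  3  4  4
  d 5  4  4  5
  f 6  5  5  5
Edit distance = dp[6][3] = 5

5


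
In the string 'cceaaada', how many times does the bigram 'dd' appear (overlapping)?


Scanning 'cceaaada' for bigram 'dd':
  Position 0: 'cc' -> no
  Position 1: 'ce' -> no
  Position 2: 'ea' -> no
  Position 3: 'aa' -> no
  Position 4: 'aa' -> no
  Position 5: 'ad' -> no
  Position 6: 'da' -> no
Total matches: 0

0


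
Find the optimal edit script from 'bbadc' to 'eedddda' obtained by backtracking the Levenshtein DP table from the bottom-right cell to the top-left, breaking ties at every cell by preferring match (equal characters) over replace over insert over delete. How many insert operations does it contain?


Edit distance = 6. Backtracking from cell (5, 7) with preference match > replace > insert > delete,
then listing the resulting alignment 'bbadc' -> 'eedddda' left to right:
  Step 1: insert 'e' [insertion #1]
  Step 2: insert 'e' [insertion #2]
  Step 3: replace b->d
  Step 4: replace b->d
  Step 5: replace a->d
  Step 6: keep 'd'
  Step 7: replace c->a
Total insertions: 2

2


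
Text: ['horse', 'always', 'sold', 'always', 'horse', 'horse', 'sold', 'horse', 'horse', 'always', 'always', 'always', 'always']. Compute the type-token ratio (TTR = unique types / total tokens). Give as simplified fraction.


Tokens: 13
Unique types: ('always', 'horse', 'sold') = 3
TTR = 3/13
Already in lowest terms.

3/13


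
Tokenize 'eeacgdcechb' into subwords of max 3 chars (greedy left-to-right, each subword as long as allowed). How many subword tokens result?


'eeacgdcechb' has 11 characters.
Chunking with max size 3:
  Chunk 1: 'eea' (positions 0-2)
  Chunk 2: 'cgd' (positions 3-5)
  Chunk 3: 'cec' (positions 6-8)
  Chunk 4: 'hb' (positions 9-10)
Total chunks: ceil(11 / 3) = 4

4


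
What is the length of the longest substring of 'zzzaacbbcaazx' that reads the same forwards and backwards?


Scanning 'zzzaacbbcaazx' for palindromic substrings.
Substring at positions 2-11: 'zaacbbcaaz'.
Check: reverse('zaacbbcaaz') = 'zaacbbcaaz' -> palindrome confirmed.
Neighbouring characters ('z' / 'x') break symmetry, so it cannot extend further.
No longer palindromic substring exists; longest length = 10

10


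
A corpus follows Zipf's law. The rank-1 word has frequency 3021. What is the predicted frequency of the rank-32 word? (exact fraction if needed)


Zipf's law: freq(rank) = f1 / rank
f1 = 3021, rank = 32
freq = 3021 / 32
GCD(3021, 32) = 1
Simplified: 3021/32

3021/32


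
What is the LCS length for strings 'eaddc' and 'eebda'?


DP table for LCS of 'eaddc' and 'eebda':
       e  e  b  d  a
    0  0  0  0  0  0
  e 0  1  1  1  1  1
  a 0  1  1  1  1  2
  d 0  1  1  1  2  2
  d 0  1  1  1  2  2
  c 0  1  1  1  2  2
LCS: 'ea'
LCS length = 2

2


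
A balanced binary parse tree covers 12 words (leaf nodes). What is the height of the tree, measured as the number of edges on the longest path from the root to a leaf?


In a balanced binary tree with n leaves the deepest leaf is ceil(log2(n)) edges below the root.
log2(12) = 3.5850
ceil(3.5850) = 4
height (edges) = 4

4


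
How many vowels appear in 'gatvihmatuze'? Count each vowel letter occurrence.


Scanning each character of 'gatvihmatuze':
  Position 1: 'g' -> consonant (running count: 0)
  Position 2: 'a' -> vowel (running count: 1)
  Position 3: 't' -> consonant (running count: 1)
  Position 4: 'v' -> consonant (running count: 1)
  Position 5: 'i' -> vowel (running count: 2)
  Position 6: 'h' -> consonant (running count: 2)
  Position 7: 'm' -> consonant (running count: 2)
  Position 8: 'a' -> vowel (running count: 3)
  Position 9: 't' -> consonant (running count: 3)
  Position 10: 'u' -> vowel (running count: 4)
  Position 11: 'z' -> consonant (running count: 4)
  Position 12: 'e' -> vowel (running count: 5)
Total vowels: 5

5


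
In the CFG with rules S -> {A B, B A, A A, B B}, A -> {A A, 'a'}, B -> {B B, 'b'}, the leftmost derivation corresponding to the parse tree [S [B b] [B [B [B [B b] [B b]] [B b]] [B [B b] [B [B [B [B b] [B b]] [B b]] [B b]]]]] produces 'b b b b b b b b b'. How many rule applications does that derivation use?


Every bracketed nonterminal node [X ...] in the tree is produced by exactly one rule application.
Reading the tree off as a leftmost derivation:
  Step 1: S  =>  B B   (applied S -> B B)
  Step 2: B B  =>  b B   (applied B -> b)
  Step 3: b B  =>  b B B   (applied B -> B B)
  Step 4: b B B  =>  b B B B   (applied B -> B B)
  Step 5: b B B B  =>  b B B B B   (applied B -> B B)
  Step 6: b B B B B  =>  b b B B B   (applied B -> b)
  Step 7: b b B B B  =>  b b b B B   (applied B -> b)
  Step 8: b b b B B  =>  b b b b B   (applied B -> b)
  Step 9: b b b b B  =>  b b b b B B   (applied B -> B B)
  Step 10: b b b b B B  =>  b b b b b B   (applied B -> b)
  Step 11: b b b b b B  =>  b b b b b B B   (applied B -> B B)
  Step 12: b b b b b B B  =>  b b b b b B B B   (applied B -> B B)
  Step 13: b b b b b B B B  =>  b b b b b B B B B   (applied B -> B B)
  Step 14: b b b b b B B B B  =>  b b b b b b B B B   (applied B -> b)
  Step 15: b b b b b b B B B  =>  b b b b b b b B B   (applied B -> b)
  Step 16: b b b b b b b B B  =>  b b b b b b b b B   (applied B -> b)
  Step 17: b b b b b b b b B  =>  b b b b b b b b b   (applied B -> b)
Final yield: b b b b b b b b b
Total rewrite steps: 17

17


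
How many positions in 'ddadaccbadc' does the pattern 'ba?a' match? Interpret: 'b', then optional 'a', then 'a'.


Pattern: ba?a means 'b', then optional 'a', then 'a'.
Scanning 'ddadaccbadc' position-by-position:
  Pos 0: window 'dda' -> no
  Pos 1: window 'dad' -> no
  Pos 2: window 'ada' -> no
  Pos 3: window 'dac' -> no
  Pos 4: window 'acc' -> no
  Pos 5: window 'ccb' -> no
  Pos 6: window 'cba' -> no
  Pos 7: window 'bad' -> MATCH
  Pos 8: window 'adc' -> no
  Pos 9: window 'dc' -> no
  Pos 10: window 'c' -> no
Total matches: 1

1


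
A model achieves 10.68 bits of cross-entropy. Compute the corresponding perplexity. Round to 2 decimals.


Perplexity formula: PP = 2^H
H = 10.68
PP = 2^10.68
Decompose: 2^10.68 = 2^10 * 2^0.68
2^10 = 1024, 2^0.68 ~ 1.6021398
PP ~ 1024 * 1.6021398 = 1640.5911552
Rounded to 2 decimals: 1640.59

1640.59


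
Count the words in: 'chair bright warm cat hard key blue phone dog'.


Counting words by splitting on spaces:
  Word 1: 'chair'
  Word 2: 'bright'
  Word 3: 'warm'
  Word 4: 'cat'
  Word 5: 'hard'
  Word 6: 'key'
  Word 7: 'blue'
  Word 8: 'phone'
  Word 9: 'dog'
Total words: 9

9


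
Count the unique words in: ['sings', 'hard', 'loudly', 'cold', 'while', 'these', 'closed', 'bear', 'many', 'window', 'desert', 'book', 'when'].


Listing all tokens and tracking unique types:
  Token 1: 'sings' -> NEW (unique so far: 1)
  Token 2: 'hard' -> NEW (unique so far: 2)
  Token 3: 'loudly' -> NEW (unique so far: 3)
  Token 4: 'cold' -> NEW (unique so far: 4)
  Token 5: 'while' -> NEW (unique so far: 5)
  Token 6: 'these' -> NEW (unique so far: 6)
  Token 7: 'closed' -> NEW (unique so far: 7)
  Token 8: 'bear' -> NEW (unique so far: 8)
  Token 9: 'many' -> NEW (unique so far: 9)
  Token 10: 'window' -> NEW (unique so far: 10)
  Token 11: 'desert' -> NEW (unique so far: 11)
  Token 12: 'book' -> NEW (unique so far: 12)
  Token 13: 'when' -> NEW (unique so far: 13)
Unique types: ('bear', 'book', 'closed', 'cold', 'desert', 'hard', 'loudly', 'many', 'sings', 'these', 'when', 'while', 'window')
Vocabulary size: 13

13


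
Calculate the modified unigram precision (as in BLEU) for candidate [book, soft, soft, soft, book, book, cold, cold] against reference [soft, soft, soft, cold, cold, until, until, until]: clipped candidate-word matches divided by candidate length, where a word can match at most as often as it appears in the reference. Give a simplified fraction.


Reference word counts: {'cold': 2, 'soft': 3, 'until': 3}
Checking each candidate word (with clipping):
  'book' -> not in reference -> no match (matches: 0)
  'soft' -> in reference (ref count 3, used 1/3) -> match (matches: 1)
  'soft' -> in reference (ref count 3, used 2/3) -> match (matches: 2)
  'soft' -> in reference (ref count 3, used 3/3) -> match (matches: 3)
  'book' -> not in reference -> no match (matches: 3)
  'book' -> not in reference -> no match (matches: 3)
  'cold' -> in reference (ref count 2, used 1/2) -> match (matches: 4)
  'cold' -> in reference (ref count 2, used 2/2) -> match (matches: 5)
Clipped matches: 5, Candidate length: 8
Precision = 5/8

5/8


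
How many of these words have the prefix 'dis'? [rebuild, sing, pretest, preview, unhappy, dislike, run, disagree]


Checking each word for prefix 'dis':
  'rebuild' -> no (count: 0)
  'sing' -> no (count: 0)
  'pretest' -> no (count: 0)
  'preview' -> no (count: 0)
  'unhappy' -> no (count: 0)
  'dislike' -> YES, starts with 'dis' (count: 1)
  'run' -> no (count: 1)
  'disagree' -> YES, starts with 'dis' (count: 2)
Total with prefix 'dis': 2

2


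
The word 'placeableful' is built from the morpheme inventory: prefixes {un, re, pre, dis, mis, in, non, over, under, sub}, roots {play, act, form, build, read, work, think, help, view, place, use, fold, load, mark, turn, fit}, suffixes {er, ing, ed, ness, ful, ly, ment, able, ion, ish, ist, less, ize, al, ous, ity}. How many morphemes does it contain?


Segmenting 'placeableful' against the inventory:
  'place' -> root (morpheme 1)
  'able' -> suffix (morpheme 2)
  'ful' -> suffix (morpheme 3)
Total morphemes: 3

3


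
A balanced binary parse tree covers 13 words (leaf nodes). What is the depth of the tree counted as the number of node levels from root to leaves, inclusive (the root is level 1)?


In a balanced binary tree with n leaves the deepest leaf is ceil(log2(n)) edges below the root,
so counting node levels inclusive of root and leaves gives ceil(log2(n)) + 1 levels.
log2(13) = 3.7004
ceil(3.7004) = 4
levels = 4 + 1 = 5

5


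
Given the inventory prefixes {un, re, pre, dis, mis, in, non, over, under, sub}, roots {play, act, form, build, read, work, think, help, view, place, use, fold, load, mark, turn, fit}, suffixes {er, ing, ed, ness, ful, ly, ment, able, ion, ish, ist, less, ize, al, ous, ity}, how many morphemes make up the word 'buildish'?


Segmenting 'buildish' against the inventory:
  'build' -> root (morpheme 1)
  'ish' -> suffix (morpheme 2)
Total morphemes: 2

2


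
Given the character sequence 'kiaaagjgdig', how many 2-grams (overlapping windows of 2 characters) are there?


String 'kiaaagjgdig' has length L = 11.
Number of overlapping n-grams = L - n + 1
Substituting: 11 - 2 + 1 = 10

10


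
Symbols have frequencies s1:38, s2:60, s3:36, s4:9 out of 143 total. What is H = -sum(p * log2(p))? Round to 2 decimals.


Computing entropy H = -sum(p_i * log2(p_i)):
  s1: p = 38/143 = 0.2657, -p*log2(p) = 0.5081
  s2: p = 60/143 = 0.4196, -p*log2(p) = 0.5257
  s3: p = 36/143 = 0.2517, -p*log2(p) = 0.5010
  s4: p = 9/143 = 0.0629, -p*log2(p) = 0.2511
H = sum of terms = 1.7859
Rounded to 2 decimals: 1.79

1.79


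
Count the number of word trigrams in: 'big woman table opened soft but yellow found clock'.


Word trigrams from [9] words:
  Trigram 1: (big woman table)
  Trigram 2: (woman table opened)
  Trigram 3: (table opened soft)
  Trigram 4: (opened soft but)
  Trigram 5: (soft but yellow)
  Trigram 6: (but yellow found)
  Trigram 7: (yellow found clock)
Total word trigrams: 9 - 2 = 7

7


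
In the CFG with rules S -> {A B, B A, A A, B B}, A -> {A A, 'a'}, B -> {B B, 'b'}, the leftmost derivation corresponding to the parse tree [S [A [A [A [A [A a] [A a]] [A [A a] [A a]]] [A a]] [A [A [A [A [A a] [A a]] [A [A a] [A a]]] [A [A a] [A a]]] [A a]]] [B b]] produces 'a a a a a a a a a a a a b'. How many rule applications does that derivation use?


Every bracketed nonterminal node [X ...] in the tree is produced by exactly one rule application.
Reading the tree off as a leftmost derivation:
  Step 1: S  =>  A B   (applied S -> A B)
  Step 2: A B  =>  A A B   (applied A -> A A)
  Step 3: A A B  =>  A A A B   (applied A -> A A)
  Step 4: A A A B  =>  A A A A B   (applied A -> A A)
  Step 5: A A A A B  =>  A A A A A B   (applied A -> A A)
  Step 6: A A A A A B  =>  a A A A A B   (applied A -> a)
  Step 7: a A A A A B  =>  a a A A A B   (applied A -> a)
  Step 8: a a A A A B  =>  a a A A A A B   (applied A -> A A)
  Step 9: a a A A A A B  =>  a a a A A A B   (applied A -> a)
  Step 10: a a a A A A B  =>  a a a a A A B   (applied A -> a)
  Step 11: a a a a A A B  =>  a a a a a A B   (applied A -> a)
  Step 12: a a a a a A B  =>  a a a a a A A B   (applied A -> A A)
  Step 13: a a a a a A A B  =>  a a a a a A A A B   (applied A -> A A)
  Step 14: a a a a a A A A B  =>  a a a a a A A A A B   (applied A -> A A)
  Step 15: a a a a a A A A A B  =>  a a a a a A A A A A B   (applied A -> A A)
  Step 16: a a a a a A A A A A B  =>  a a a a a a A A A A B   (applied A -> a)
  Step 17: a a a a a a A A A A B  =>  a a a a a a a A A A B   (applied A -> a)
  Step 18: a a a a a a a A A A B  =>  a a a a a a a A A A A B   (applied A -> A A)
  Step 19: a a a a a a a A A A A B  =>  a a a a a a a a A A A B   (applied A -> a)
  Step 20: a a a a a a a a A A A B  =>  a a a a a a a a a A A B   (applied A -> a)
  Step 21: a a a a a a a a a A A B  =>  a a a a a a a a a A A A B   (applied A -> A A)
  Step 22: a a a a a a a a a A A A B  =>  a a a a a a a a a a A A B   (applied A -> a)
  Step 23: a a a a a a a a a a A A B  =>  a a a a a a a a a a a A B   (applied A -> a)
  Step 24: a a a a a a a a a a a A B  =>  a a a a a a a a a a a a B   (applied A -> a)
  Step 25: a a a a a a a a a a a a B  =>  a a a a a a a a a a a a b   (applied B -> b)
Final yield: a a a a a a a a a a a a b
Total rewrite steps: 25

25


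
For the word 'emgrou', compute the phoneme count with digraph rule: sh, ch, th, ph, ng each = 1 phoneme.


Parsing 'emgrou' greedily, digraphs first:
  'e' -> vowel phoneme (phonemes so far: 1)
  'm' -> consonant phoneme (phonemes so far: 2)
  'g' -> consonant phoneme (phonemes so far: 3)
  'r' -> consonant phoneme (phonemes so far: 4)
  'o' -> vowel phoneme (phonemes so far: 5)
  'u' -> vowel phoneme (phonemes so far: 6)
Total phonemes: 6

6


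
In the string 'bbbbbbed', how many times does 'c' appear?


Scanning 'bbbbbbed' for 'c':
  No matches found.
Total occurrences of 'c': 0

0


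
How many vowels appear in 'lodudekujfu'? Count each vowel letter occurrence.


Scanning each character of 'lodudekujfu':
  Position 1: 'l' -> consonant (running count: 0)
  Position 2: 'o' -> vowel (running count: 1)
  Position 3: 'd' -> consonant (running count: 1)
  Position 4: 'u' -> vowel (running count: 2)
  Position 5: 'd' -> consonant (running count: 2)
  Position 6: 'e' -> vowel (running count: 3)
  Position 7: 'k' -> consonant (running count: 3)
  Position 8: 'u' -> vowel (running count: 4)
  Position 9: 'j' -> consonant (running count: 4)
  Position 10: 'f' -> consonant (running count: 4)
  Position 11: 'u' -> vowel (running count: 5)
Total vowels: 5

5


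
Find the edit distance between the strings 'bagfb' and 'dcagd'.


Building DP table for s1='bagfb' (len 5) and s2='dcagd' (len 5):
       d  c  a  g  d
    0  1  2  3  4  5
  b 1  1  2  3  4  5
  a 2  2  2  2  3  4
  g 3  3  3  3  2  3
  f 4  4  4  4  3  3
  b 5  5  5  5  4  4
Edit distance = dp[5][5] = 4

4


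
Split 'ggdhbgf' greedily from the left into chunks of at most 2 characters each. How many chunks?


'ggdhbgf' has 7 characters.
Chunking with max size 2:
  Chunk 1: 'gg' (positions 0-1)
  Chunk 2: 'dh' (positions 2-3)
  Chunk 3: 'bg' (positions 4-5)
  Chunk 4: 'f' (positions 6-6)
Total chunks: ceil(7 / 2) = 4

4


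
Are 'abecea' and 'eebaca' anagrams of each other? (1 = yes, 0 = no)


Sort characters of 'abecea': 'aabcee'
Sort characters of 'eebaca': 'aabcee'
Sorted forms match -> they ARE anagrams
Result: 1

1


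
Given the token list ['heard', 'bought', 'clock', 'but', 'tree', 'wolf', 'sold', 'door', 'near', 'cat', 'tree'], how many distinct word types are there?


Listing all tokens and tracking unique types:
  Token 1: 'heard' -> NEW (unique so far: 1)
  Token 2: 'bought' -> NEW (unique so far: 2)
  Token 3: 'clock' -> NEW (unique so far: 3)
  Token 4: 'but' -> NEW (unique so far: 4)
  Token 5: 'tree' -> NEW (unique so far: 5)
  Token 6: 'wolf' -> NEW (unique so far: 6)
  Token 7: 'sold' -> NEW (unique so far: 7)
  Token 8: 'door' -> NEW (unique so far: 8)
  Token 9: 'near' -> NEW (unique so far: 9)
  Token 10: 'cat' -> NEW (unique so far: 10)
  Token 11: 'tree' -> duplicate (unique so far: 10)
Unique types: ('bought', 'but', 'cat', 'clock', 'door', 'heard', 'near', 'sold', 'tree', 'wolf')
Vocabulary size: 10

10


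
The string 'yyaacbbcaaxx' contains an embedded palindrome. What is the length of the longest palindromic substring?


Scanning 'yyaacbbcaaxx' for palindromic substrings.
Substring at positions 2-9: 'aacbbcaa'.
Check: reverse('aacbbcaa') = 'aacbbcaa' -> palindrome confirmed.
Neighbouring characters ('y' / 'x') break symmetry, so it cannot extend further.
No longer palindromic substring exists; longest length = 8

8


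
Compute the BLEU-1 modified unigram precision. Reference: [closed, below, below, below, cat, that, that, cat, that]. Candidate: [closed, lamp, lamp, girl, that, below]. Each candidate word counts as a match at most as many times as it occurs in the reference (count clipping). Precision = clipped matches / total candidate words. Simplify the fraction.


Reference word counts: {'below': 3, 'cat': 2, 'closed': 1, 'that': 3}
Checking each candidate word (with clipping):
  'closed' -> in reference (ref count 1, used 1/1) -> match (matches: 1)
  'lamp' -> not in reference -> no match (matches: 1)
  'lamp' -> not in reference -> no match (matches: 1)
  'girl' -> not in reference -> no match (matches: 1)
  'that' -> in reference (ref count 3, used 1/3) -> match (matches: 2)
  'below' -> in reference (ref count 3, used 1/3) -> match (matches: 3)
Clipped matches: 3, Candidate length: 6
Precision = 3/6 = 1/2

1/2


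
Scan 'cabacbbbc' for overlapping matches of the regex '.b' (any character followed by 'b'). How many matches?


Pattern: .b means any character followed by 'b'.
Scanning 'cabacbbbc' position-by-position:
  Pos 0: window 'ca' -> no
  Pos 1: window 'ab' -> MATCH
  Pos 2: window 'ba' -> no
  Pos 3: window 'ac' -> no
  Pos 4: window 'cb' -> MATCH
  Pos 5: window 'bb' -> MATCH
  Pos 6: window 'bb' -> MATCH
  Pos 7: window 'bc' -> no
  Pos 8: window 'c' -> no
Total matches: 4

4


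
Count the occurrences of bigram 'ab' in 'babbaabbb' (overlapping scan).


Scanning 'babbaabbb' for bigram 'ab':
  Position 0: 'ba' -> no
  Position 1: 'ab' -> MATCH
  Position 2: 'bb' -> no
  Position 3: 'ba' -> no
  Position 4: 'aa' -> no
  Position 5: 'ab' -> MATCH
  Position 6: 'bb' -> no
  Position 7: 'bb' -> no
Total matches: 2

2


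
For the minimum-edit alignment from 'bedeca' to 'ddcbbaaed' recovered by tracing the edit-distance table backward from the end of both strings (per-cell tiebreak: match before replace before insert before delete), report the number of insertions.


Edit distance = 8. Backtracking from cell (6, 9) with preference match > replace > insert > delete,
then listing the resulting alignment 'bedeca' -> 'ddcbbaaed' left to right:
  Step 1: insert 'd' [insertion #1]
  Step 2: insert 'd' [insertion #2]
  Step 3: insert 'c' [insertion #3]
  Step 4: keep 'b'
  Step 5: replace e->b
  Step 6: replace d->a
  Step 7: replace e->a
  Step 8: replace c->e
  Step 9: replace a->d
Total insertions: 3

3


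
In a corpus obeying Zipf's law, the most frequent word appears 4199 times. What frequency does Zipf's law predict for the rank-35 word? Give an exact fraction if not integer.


Zipf's law: freq(rank) = f1 / rank
f1 = 4199, rank = 35
freq = 4199 / 35
GCD(4199, 35) = 1
Simplified: 4199/35

4199/35


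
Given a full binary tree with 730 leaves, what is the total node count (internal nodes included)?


Leaf nodes (terminals): 730
Internal nodes = n - 1 = 730 - 1 = 729
Total = leaves + internal = 730 + 729 = 1459

1459


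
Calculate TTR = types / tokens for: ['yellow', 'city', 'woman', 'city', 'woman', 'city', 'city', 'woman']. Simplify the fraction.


Tokens: 8
Unique types: ('city', 'woman', 'yellow') = 3
TTR = 3/8
Already in lowest terms.

3/8


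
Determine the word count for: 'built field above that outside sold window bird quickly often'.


Counting words by splitting on spaces:
  Word 1: 'built'
  Word 2: 'field'
  Word 3: 'above'
  Word 4: 'that'
  Word 5: 'outside'
  Word 6: 'sold'
  Word 7: 'window'
  Word 8: 'bird'
  Word 9: 'quickly'
  Word 10: 'often'
Total words: 10

10


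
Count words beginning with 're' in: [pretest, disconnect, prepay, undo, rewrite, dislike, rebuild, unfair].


Checking each word for prefix 're':
  'pretest' -> no (count: 0)
  'disconnect' -> no (count: 0)
  'prepay' -> no (count: 0)
  'undo' -> no (count: 0)
  'rewrite' -> YES, starts with 're' (count: 1)
  'dislike' -> no (count: 1)
  'rebuild' -> YES, starts with 're' (count: 2)
  'unfair' -> no (count: 2)
Total with prefix 're': 2

2


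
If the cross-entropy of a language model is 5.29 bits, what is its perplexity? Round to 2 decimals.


Perplexity formula: PP = 2^H
H = 5.29
PP = 2^5.29
Decompose: 2^5.29 = 2^5 * 2^0.29
2^5 = 32, 2^0.29 ~ 1.2226403
PP ~ 32 * 1.2226403 = 39.1244896
Rounded to 2 decimals: 39.12

39.12


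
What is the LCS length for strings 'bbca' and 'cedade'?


DP table for LCS of 'bbca' and 'cedade':
       c  e  d  a  d  e
    0  0  0  0  0  0  0
  b 0  0  0  0  0  0  0
  b 0  0  0  0  0  0  0
  c 0  1  1  1  1  1  1
  a 0  1  1  1  2  2  2
LCS: 'ca'
LCS length = 2

2


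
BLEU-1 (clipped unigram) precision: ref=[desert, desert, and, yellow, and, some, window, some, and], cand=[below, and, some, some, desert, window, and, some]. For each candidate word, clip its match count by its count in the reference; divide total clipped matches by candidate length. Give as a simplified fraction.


Reference word counts: {'and': 3, 'desert': 2, 'some': 2, 'window': 1, 'yellow': 1}
Checking each candidate word (with clipping):
  'below' -> not in reference -> no match (matches: 0)
  'and' -> in reference (ref count 3, used 1/3) -> match (matches: 1)
  'some' -> in reference (ref count 2, used 1/2) -> match (matches: 2)
  'some' -> in reference (ref count 2, used 2/2) -> match (matches: 3)
  'desert' -> in reference (ref count 2, used 1/2) -> match (matches: 4)
  'window' -> in reference (ref count 1, used 1/1) -> match (matches: 5)
  'and' -> in reference (ref count 3, used 2/3) -> match (matches: 6)
  'some' -> ref count 2 already used up (2/2) -> clipped, no match (matches: 6)
Clipped matches: 6, Candidate length: 8
Precision = 6/8 = 3/4

3/4


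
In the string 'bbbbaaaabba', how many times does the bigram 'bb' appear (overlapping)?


Scanning 'bbbbaaaabba' for bigram 'bb':
  Position 0: 'bb' -> MATCH
  Position 1: 'bb' -> MATCH
  Position 2: 'bb' -> MATCH
  Position 3: 'ba' -> no
  Position 4: 'aa' -> no
  Position 5: 'aa' -> no
  Position 6: 'aa' -> no
  Position 7: 'ab' -> no
  Position 8: 'bb' -> MATCH
  Position 9: 'ba' -> no
Total matches: 4

4


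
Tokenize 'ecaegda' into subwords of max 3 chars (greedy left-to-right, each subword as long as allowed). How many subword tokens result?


'ecaegda' has 7 characters.
Chunking with max size 3:
  Chunk 1: 'eca' (positions 0-2)
  Chunk 2: 'egd' (positions 3-5)
  Chunk 3: 'a' (positions 6-6)
Total chunks: ceil(7 / 3) = 3

3


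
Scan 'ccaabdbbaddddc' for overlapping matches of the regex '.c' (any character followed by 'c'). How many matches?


Pattern: .c means any character followed by 'c'.
Scanning 'ccaabdbbaddddc' position-by-position:
  Pos 0: window 'cc' -> MATCH
  Pos 1: window 'ca' -> no
  Pos 2: window 'aa' -> no
  Pos 3: window 'ab' -> no
  Pos 4: window 'bd' -> no
  Pos 5: window 'db' -> no
  Pos 6: window 'bb' -> no
  Pos 7: window 'ba' -> no
  Pos 8: window 'ad' -> no
  Pos 9: window 'dd' -> no
  Pos 10: window 'dd' -> no
  Pos 11: window 'dd' -> no
  Pos 12: window 'dc' -> MATCH
  Pos 13: window 'c' -> no
Total matches: 2

2


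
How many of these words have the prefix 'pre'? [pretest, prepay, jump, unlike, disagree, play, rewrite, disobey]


Checking each word for prefix 'pre':
  'pretest' -> YES, starts with 'pre' (count: 1)
  'prepay' -> YES, starts with 'pre' (count: 2)
  'jump' -> no (count: 2)
  'unlike' -> no (count: 2)
  'disagree' -> no (count: 2)
  'play' -> no (count: 2)
  'rewrite' -> no (count: 2)
  'disobey' -> no (count: 2)
Total with prefix 'pre': 2

2


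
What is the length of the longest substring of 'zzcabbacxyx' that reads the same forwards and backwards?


Scanning 'zzcabbacxyx' for palindromic substrings.
Substring at positions 2-7: 'cabbac'.
Check: reverse('cabbac') = 'cabbac' -> palindrome confirmed.
Neighbouring characters ('z' / 'x') break symmetry, so it cannot extend further.
No longer palindromic substring exists; longest length = 6

6


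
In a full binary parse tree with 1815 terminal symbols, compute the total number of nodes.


Leaf nodes (terminals): 1815
Internal nodes = n - 1 = 1815 - 1 = 1814
Total = leaves + internal = 1815 + 1814 = 3629

3629


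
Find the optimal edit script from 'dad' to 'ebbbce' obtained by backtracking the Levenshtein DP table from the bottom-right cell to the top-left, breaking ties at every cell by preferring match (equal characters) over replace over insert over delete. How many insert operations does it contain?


Edit distance = 6. Backtracking from cell (3, 6) with preference match > replace > insert > delete,
then listing the resulting alignment 'dad' -> 'ebbbce' left to right:
  Step 1: insert 'e' [insertion #1]
  Step 2: insert 'b' [insertion #2]
  Step 3: insert 'b' [insertion #3]
  Step 4: replace d->b
  Step 5: replace a->c
  Step 6: replace d->e
Total insertions: 3

3


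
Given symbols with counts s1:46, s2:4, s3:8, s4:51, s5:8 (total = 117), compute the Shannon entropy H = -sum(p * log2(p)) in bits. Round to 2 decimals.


Computing entropy H = -sum(p_i * log2(p_i)):
  s1: p = 46/117 = 0.3932, -p*log2(p) = 0.5295
  s2: p = 4/117 = 0.0342, -p*log2(p) = 0.1665
  s3: p = 8/117 = 0.0684, -p*log2(p) = 0.2646
  s4: p = 51/117 = 0.4359, -p*log2(p) = 0.5222
  s5: p = 8/117 = 0.0684, -p*log2(p) = 0.2646
H = sum of terms = 1.7474
Rounded to 2 decimals: 1.75

1.75


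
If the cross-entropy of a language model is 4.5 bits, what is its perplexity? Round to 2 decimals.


Perplexity formula: PP = 2^H
H = 4.5
PP = 2^4.5
Decompose: 2^4.5 = 2^4 * 2^0.5 = 2^4 * sqrt(2)
2^4 = 16, sqrt(2) ~ 1.4142136
PP ~ 16 * 1.4142136 = 22.6274176
Rounded to 2 decimals: 22.63

22.63


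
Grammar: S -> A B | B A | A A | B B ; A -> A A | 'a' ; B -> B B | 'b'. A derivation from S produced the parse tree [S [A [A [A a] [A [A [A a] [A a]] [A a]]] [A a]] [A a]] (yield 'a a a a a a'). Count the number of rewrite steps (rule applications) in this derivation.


Every bracketed nonterminal node [X ...] in the tree is produced by exactly one rule application.
Reading the tree off as a leftmost derivation:
  Step 1: S  =>  A A   (applied S -> A A)
  Step 2: A A  =>  A A A   (applied A -> A A)
  Step 3: A A A  =>  A A A A   (applied A -> A A)
  Step 4: A A A A  =>  a A A A   (applied A -> a)
  Step 5: a A A A  =>  a A A A A   (applied A -> A A)
  Step 6: a A A A A  =>  a A A A A A   (applied A -> A A)
  Step 7: a A A A A A  =>  a a A A A A   (applied A -> a)
  Step 8: a a A A A A  =>  a a a A A A   (applied A -> a)
  Step 9: a a a A A A  =>  a a a a A A   (applied A -> a)
  Step 10: a a a a A A  =>  a a a a a A   (applied A -> a)
  Step 11: a a a a a A  =>  a a a a a a   (applied A -> a)
Final yield: a a a a a a
Total rewrite steps: 11

11


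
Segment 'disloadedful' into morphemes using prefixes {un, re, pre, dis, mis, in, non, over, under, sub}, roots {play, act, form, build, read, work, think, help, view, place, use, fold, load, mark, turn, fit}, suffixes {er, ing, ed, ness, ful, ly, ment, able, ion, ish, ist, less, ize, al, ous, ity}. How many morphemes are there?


Segmenting 'disloadedful' against the inventory:
  'dis' -> prefix (morpheme 1)
  'load' -> root (morpheme 2)
  'ed' -> suffix (morpheme 3)
  'ful' -> suffix (morpheme 4)
Total morphemes: 4

4


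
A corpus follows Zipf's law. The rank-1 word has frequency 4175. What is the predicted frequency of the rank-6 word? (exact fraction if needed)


Zipf's law: freq(rank) = f1 / rank
f1 = 4175, rank = 6
freq = 4175 / 6
GCD(4175, 6) = 1
Simplified: 4175/6

4175/6


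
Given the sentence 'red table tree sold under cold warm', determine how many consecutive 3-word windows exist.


Word trigrams from [7] words:
  Trigram 1: (red table tree)
  Trigram 2: (table tree sold)
  Trigram 3: (tree sold under)
  Trigram 4: (sold under cold)
  Trigram 5: (under cold warm)
Total word trigrams: 7 - 2 = 5

5


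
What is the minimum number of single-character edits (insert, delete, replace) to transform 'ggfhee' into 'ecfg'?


Building DP table for s1='ggfhee' (len 6) and s2='ecfg' (len 4):
       e  c  f  g
    0  1  2  3  4
  g 1  1  2  3  3
  g 2  2  2  3  3
  f 3  3  3  2  3
  h 4  4  4  3  3
  e 5  4  5  4  4
  e 6  5  5  5  5
Edit distance = dp[6][4] = 5

5


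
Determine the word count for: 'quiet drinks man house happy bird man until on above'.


Counting words by splitting on spaces:
  Word 1: 'quiet'
  Word 2: 'drinks'
  Word 3: 'man'
  Word 4: 'house'
  Word 5: 'happy'
  Word 6: 'bird'
  Word 7: 'man'
  Word 8: 'until'
  Word 9: 'on'
  Word 10: 'above'
Total words: 10

10


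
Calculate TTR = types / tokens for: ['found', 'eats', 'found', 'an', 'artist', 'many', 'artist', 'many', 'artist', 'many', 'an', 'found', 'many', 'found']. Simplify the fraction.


Tokens: 14
Unique types: ('an', 'artist', 'eats', 'found', 'many') = 5
TTR = 5/14
Already in lowest terms.

5/14


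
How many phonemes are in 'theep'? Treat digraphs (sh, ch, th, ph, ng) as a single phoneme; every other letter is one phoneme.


Parsing 'theep' greedily, digraphs first:
  'th' -> digraph (1 consonant phoneme) (phonemes so far: 1)
  'e' -> vowel phoneme (phonemes so far: 2)
  'e' -> vowel phoneme (phonemes so far: 3)
  'p' -> consonant phoneme (phonemes so far: 4)
Total phonemes: 4

4


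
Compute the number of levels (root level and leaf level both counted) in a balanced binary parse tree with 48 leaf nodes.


In a balanced binary tree with n leaves the deepest leaf is ceil(log2(n)) edges below the root,
so counting node levels inclusive of root and leaves gives ceil(log2(n)) + 1 levels.
log2(48) = 5.5850
ceil(5.5850) = 6
levels = 6 + 1 = 7

7


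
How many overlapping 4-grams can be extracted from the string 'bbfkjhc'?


String 'bbfkjhc' has length L = 7.
Number of overlapping n-grams = L - n + 1
Substituting: 7 - 4 + 1 = 4

4


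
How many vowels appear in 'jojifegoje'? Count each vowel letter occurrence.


Scanning each character of 'jojifegoje':
  Position 1: 'j' -> consonant (running count: 0)
  Position 2: 'o' -> vowel (running count: 1)
  Position 3: 'j' -> consonant (running count: 1)
  Position 4: 'i' -> vowel (running count: 2)
  Position 5: 'f' -> consonant (running count: 2)
  Position 6: 'e' -> vowel (running count: 3)
  Position 7: 'g' -> consonant (running count: 3)
  Position 8: 'o' -> vowel (running count: 4)
  Position 9: 'j' -> consonant (running count: 4)
  Position 10: 'e' -> vowel (running count: 5)
Total vowels: 5

5


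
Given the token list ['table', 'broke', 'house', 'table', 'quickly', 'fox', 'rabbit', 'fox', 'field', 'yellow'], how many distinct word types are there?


Listing all tokens and tracking unique types:
  Token 1: 'table' -> NEW (unique so far: 1)
  Token 2: 'broke' -> NEW (unique so far: 2)
  Token 3: 'house' -> NEW (unique so far: 3)
  Token 4: 'table' -> duplicate (unique so far: 3)
  Token 5: 'quickly' -> NEW (unique so far: 4)
  Token 6: 'fox' -> NEW (unique so far: 5)
  Token 7: 'rabbit' -> NEW (unique so far: 6)
  Token 8: 'fox' -> duplicate (unique so far: 6)
  Token 9: 'field' -> NEW (unique so far: 7)
  Token 10: 'yellow' -> NEW (unique so far: 8)
Unique types: ('broke', 'field', 'fox', 'house', 'quickly', 'rabbit', 'table', 'yellow')
Vocabulary size: 8

8


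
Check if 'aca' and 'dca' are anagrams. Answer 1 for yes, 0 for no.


Sort characters of 'aca': 'aac'
Sort characters of 'dca': 'acd'
Sorted forms differ -> they are NOT anagrams
Result: 0

0


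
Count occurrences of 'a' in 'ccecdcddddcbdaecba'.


Scanning 'ccecdcddddcbdaecba' for 'a':
  Position 13: 'a' -> MATCH (count: 1)
  Position 17: 'a' -> MATCH (count: 2)
Total occurrences of 'a': 2

2


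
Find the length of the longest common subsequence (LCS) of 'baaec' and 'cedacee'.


DP table for LCS of 'baaec' and 'cedacee':
       c  e  d  a  c  e  e
    0  0  0  0  0  0  0  0
  b 0  0  0  0  0  0  0  0
  a 0  0  0  0  1  1  1  1
  a 0  0  0  0  1  1  1  1
  e 0  0  1  1  1  1  2  2
  c 0  1  1  1  1  2  2  2
LCS: 'ae'
LCS length = 2

2


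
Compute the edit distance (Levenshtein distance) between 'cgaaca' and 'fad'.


Building DP table for s1='cgaaca' (len 6) and s2='fad' (len 3):
       f  a  d
    0  1  2  3
  c 1  1  2  3
  g 2  2  2  3
  a 3  3  2  3
  a 4  4  3  3
  c 5  5  4  4
  a 6  6  5  5
Edit distance = dp[6][3] = 5

5
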